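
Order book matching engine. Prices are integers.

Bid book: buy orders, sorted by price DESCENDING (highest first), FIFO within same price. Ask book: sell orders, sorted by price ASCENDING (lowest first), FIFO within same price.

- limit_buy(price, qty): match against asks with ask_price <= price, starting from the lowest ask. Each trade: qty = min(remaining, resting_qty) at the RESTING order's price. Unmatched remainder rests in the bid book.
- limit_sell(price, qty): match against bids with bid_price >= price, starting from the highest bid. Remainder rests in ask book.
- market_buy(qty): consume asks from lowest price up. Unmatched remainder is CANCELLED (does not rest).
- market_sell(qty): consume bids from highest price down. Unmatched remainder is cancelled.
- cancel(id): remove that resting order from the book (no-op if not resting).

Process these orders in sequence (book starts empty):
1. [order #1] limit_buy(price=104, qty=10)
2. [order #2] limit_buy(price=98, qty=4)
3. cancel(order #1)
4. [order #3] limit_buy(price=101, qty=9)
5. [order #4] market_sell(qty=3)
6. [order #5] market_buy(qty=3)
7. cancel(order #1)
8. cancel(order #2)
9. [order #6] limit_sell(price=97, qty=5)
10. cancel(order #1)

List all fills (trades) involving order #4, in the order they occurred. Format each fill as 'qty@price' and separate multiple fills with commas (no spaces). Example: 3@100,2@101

Answer: 3@101

Derivation:
After op 1 [order #1] limit_buy(price=104, qty=10): fills=none; bids=[#1:10@104] asks=[-]
After op 2 [order #2] limit_buy(price=98, qty=4): fills=none; bids=[#1:10@104 #2:4@98] asks=[-]
After op 3 cancel(order #1): fills=none; bids=[#2:4@98] asks=[-]
After op 4 [order #3] limit_buy(price=101, qty=9): fills=none; bids=[#3:9@101 #2:4@98] asks=[-]
After op 5 [order #4] market_sell(qty=3): fills=#3x#4:3@101; bids=[#3:6@101 #2:4@98] asks=[-]
After op 6 [order #5] market_buy(qty=3): fills=none; bids=[#3:6@101 #2:4@98] asks=[-]
After op 7 cancel(order #1): fills=none; bids=[#3:6@101 #2:4@98] asks=[-]
After op 8 cancel(order #2): fills=none; bids=[#3:6@101] asks=[-]
After op 9 [order #6] limit_sell(price=97, qty=5): fills=#3x#6:5@101; bids=[#3:1@101] asks=[-]
After op 10 cancel(order #1): fills=none; bids=[#3:1@101] asks=[-]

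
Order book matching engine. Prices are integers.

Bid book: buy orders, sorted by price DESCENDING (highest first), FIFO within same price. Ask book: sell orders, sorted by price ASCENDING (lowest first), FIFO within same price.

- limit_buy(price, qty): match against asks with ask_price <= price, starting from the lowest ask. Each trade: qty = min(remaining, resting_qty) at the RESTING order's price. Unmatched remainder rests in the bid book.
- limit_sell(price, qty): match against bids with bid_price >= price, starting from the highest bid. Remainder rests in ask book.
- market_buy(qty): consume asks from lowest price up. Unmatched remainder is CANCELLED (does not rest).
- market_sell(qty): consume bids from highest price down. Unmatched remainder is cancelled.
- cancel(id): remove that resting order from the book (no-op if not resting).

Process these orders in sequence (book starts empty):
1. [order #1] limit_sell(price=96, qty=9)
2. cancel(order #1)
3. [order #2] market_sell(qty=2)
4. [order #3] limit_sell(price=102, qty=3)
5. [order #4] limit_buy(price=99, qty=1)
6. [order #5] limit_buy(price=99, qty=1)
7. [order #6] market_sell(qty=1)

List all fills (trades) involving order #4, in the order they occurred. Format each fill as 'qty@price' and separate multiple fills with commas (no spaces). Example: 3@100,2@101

After op 1 [order #1] limit_sell(price=96, qty=9): fills=none; bids=[-] asks=[#1:9@96]
After op 2 cancel(order #1): fills=none; bids=[-] asks=[-]
After op 3 [order #2] market_sell(qty=2): fills=none; bids=[-] asks=[-]
After op 4 [order #3] limit_sell(price=102, qty=3): fills=none; bids=[-] asks=[#3:3@102]
After op 5 [order #4] limit_buy(price=99, qty=1): fills=none; bids=[#4:1@99] asks=[#3:3@102]
After op 6 [order #5] limit_buy(price=99, qty=1): fills=none; bids=[#4:1@99 #5:1@99] asks=[#3:3@102]
After op 7 [order #6] market_sell(qty=1): fills=#4x#6:1@99; bids=[#5:1@99] asks=[#3:3@102]

Answer: 1@99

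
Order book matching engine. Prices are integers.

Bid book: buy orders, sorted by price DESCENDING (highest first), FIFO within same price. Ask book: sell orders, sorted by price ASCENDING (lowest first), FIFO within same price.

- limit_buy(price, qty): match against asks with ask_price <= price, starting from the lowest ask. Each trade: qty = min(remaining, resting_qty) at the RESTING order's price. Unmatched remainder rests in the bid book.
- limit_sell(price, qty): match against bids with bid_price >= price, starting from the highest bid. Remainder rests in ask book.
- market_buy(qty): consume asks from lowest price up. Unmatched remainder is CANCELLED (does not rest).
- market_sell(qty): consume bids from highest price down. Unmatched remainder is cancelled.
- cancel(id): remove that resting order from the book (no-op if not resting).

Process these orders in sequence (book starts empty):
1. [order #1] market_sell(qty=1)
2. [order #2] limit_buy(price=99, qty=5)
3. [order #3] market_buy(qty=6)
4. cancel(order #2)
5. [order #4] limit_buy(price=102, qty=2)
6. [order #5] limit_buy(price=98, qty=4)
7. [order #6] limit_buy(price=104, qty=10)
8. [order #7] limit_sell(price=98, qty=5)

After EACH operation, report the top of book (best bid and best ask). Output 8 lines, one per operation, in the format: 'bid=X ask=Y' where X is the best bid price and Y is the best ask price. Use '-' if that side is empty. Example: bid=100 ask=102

Answer: bid=- ask=-
bid=99 ask=-
bid=99 ask=-
bid=- ask=-
bid=102 ask=-
bid=102 ask=-
bid=104 ask=-
bid=104 ask=-

Derivation:
After op 1 [order #1] market_sell(qty=1): fills=none; bids=[-] asks=[-]
After op 2 [order #2] limit_buy(price=99, qty=5): fills=none; bids=[#2:5@99] asks=[-]
After op 3 [order #3] market_buy(qty=6): fills=none; bids=[#2:5@99] asks=[-]
After op 4 cancel(order #2): fills=none; bids=[-] asks=[-]
After op 5 [order #4] limit_buy(price=102, qty=2): fills=none; bids=[#4:2@102] asks=[-]
After op 6 [order #5] limit_buy(price=98, qty=4): fills=none; bids=[#4:2@102 #5:4@98] asks=[-]
After op 7 [order #6] limit_buy(price=104, qty=10): fills=none; bids=[#6:10@104 #4:2@102 #5:4@98] asks=[-]
After op 8 [order #7] limit_sell(price=98, qty=5): fills=#6x#7:5@104; bids=[#6:5@104 #4:2@102 #5:4@98] asks=[-]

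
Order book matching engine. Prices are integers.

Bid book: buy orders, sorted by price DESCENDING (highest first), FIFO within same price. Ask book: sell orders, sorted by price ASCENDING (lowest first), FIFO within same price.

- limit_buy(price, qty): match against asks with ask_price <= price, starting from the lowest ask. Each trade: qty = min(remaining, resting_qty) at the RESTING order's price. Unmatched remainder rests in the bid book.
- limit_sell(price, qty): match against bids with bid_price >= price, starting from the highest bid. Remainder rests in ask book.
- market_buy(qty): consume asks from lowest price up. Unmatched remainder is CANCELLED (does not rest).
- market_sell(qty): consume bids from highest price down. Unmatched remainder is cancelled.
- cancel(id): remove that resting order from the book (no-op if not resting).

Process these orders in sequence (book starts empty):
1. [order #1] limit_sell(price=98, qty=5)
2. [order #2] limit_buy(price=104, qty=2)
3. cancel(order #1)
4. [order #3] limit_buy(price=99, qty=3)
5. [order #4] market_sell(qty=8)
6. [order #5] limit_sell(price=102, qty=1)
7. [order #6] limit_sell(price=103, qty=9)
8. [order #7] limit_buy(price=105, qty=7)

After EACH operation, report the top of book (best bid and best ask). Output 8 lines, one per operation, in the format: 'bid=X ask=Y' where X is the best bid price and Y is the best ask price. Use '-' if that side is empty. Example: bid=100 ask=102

Answer: bid=- ask=98
bid=- ask=98
bid=- ask=-
bid=99 ask=-
bid=- ask=-
bid=- ask=102
bid=- ask=102
bid=- ask=103

Derivation:
After op 1 [order #1] limit_sell(price=98, qty=5): fills=none; bids=[-] asks=[#1:5@98]
After op 2 [order #2] limit_buy(price=104, qty=2): fills=#2x#1:2@98; bids=[-] asks=[#1:3@98]
After op 3 cancel(order #1): fills=none; bids=[-] asks=[-]
After op 4 [order #3] limit_buy(price=99, qty=3): fills=none; bids=[#3:3@99] asks=[-]
After op 5 [order #4] market_sell(qty=8): fills=#3x#4:3@99; bids=[-] asks=[-]
After op 6 [order #5] limit_sell(price=102, qty=1): fills=none; bids=[-] asks=[#5:1@102]
After op 7 [order #6] limit_sell(price=103, qty=9): fills=none; bids=[-] asks=[#5:1@102 #6:9@103]
After op 8 [order #7] limit_buy(price=105, qty=7): fills=#7x#5:1@102 #7x#6:6@103; bids=[-] asks=[#6:3@103]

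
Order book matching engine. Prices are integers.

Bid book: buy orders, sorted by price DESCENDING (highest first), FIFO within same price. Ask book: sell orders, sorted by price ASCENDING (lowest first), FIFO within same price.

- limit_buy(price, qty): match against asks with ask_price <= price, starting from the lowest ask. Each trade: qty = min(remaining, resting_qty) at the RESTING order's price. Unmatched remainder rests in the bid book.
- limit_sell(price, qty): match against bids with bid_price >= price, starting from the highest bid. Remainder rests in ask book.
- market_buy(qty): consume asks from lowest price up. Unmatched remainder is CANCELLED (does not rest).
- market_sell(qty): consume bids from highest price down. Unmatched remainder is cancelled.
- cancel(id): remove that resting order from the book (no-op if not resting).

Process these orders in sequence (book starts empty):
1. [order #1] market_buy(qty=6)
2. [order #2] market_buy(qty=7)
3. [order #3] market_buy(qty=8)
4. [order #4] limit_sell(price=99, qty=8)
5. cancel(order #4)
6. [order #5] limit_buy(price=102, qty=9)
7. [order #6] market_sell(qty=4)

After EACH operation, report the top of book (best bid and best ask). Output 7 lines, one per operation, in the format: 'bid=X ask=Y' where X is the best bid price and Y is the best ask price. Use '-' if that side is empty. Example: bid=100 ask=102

After op 1 [order #1] market_buy(qty=6): fills=none; bids=[-] asks=[-]
After op 2 [order #2] market_buy(qty=7): fills=none; bids=[-] asks=[-]
After op 3 [order #3] market_buy(qty=8): fills=none; bids=[-] asks=[-]
After op 4 [order #4] limit_sell(price=99, qty=8): fills=none; bids=[-] asks=[#4:8@99]
After op 5 cancel(order #4): fills=none; bids=[-] asks=[-]
After op 6 [order #5] limit_buy(price=102, qty=9): fills=none; bids=[#5:9@102] asks=[-]
After op 7 [order #6] market_sell(qty=4): fills=#5x#6:4@102; bids=[#5:5@102] asks=[-]

Answer: bid=- ask=-
bid=- ask=-
bid=- ask=-
bid=- ask=99
bid=- ask=-
bid=102 ask=-
bid=102 ask=-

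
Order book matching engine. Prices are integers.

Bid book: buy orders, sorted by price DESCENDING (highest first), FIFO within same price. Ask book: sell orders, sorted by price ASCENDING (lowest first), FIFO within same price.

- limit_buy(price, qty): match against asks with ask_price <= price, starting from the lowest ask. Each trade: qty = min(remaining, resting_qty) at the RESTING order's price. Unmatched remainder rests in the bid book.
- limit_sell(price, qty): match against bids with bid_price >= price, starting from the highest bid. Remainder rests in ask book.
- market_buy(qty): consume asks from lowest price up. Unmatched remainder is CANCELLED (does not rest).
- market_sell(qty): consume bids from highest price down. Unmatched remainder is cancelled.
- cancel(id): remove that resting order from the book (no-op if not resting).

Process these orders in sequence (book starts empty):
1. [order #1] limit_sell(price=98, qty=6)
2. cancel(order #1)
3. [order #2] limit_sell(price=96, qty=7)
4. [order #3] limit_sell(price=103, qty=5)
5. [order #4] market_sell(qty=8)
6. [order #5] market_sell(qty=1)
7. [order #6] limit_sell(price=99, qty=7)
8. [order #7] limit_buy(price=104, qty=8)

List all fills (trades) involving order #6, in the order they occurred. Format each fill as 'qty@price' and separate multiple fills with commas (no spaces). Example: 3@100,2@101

After op 1 [order #1] limit_sell(price=98, qty=6): fills=none; bids=[-] asks=[#1:6@98]
After op 2 cancel(order #1): fills=none; bids=[-] asks=[-]
After op 3 [order #2] limit_sell(price=96, qty=7): fills=none; bids=[-] asks=[#2:7@96]
After op 4 [order #3] limit_sell(price=103, qty=5): fills=none; bids=[-] asks=[#2:7@96 #3:5@103]
After op 5 [order #4] market_sell(qty=8): fills=none; bids=[-] asks=[#2:7@96 #3:5@103]
After op 6 [order #5] market_sell(qty=1): fills=none; bids=[-] asks=[#2:7@96 #3:5@103]
After op 7 [order #6] limit_sell(price=99, qty=7): fills=none; bids=[-] asks=[#2:7@96 #6:7@99 #3:5@103]
After op 8 [order #7] limit_buy(price=104, qty=8): fills=#7x#2:7@96 #7x#6:1@99; bids=[-] asks=[#6:6@99 #3:5@103]

Answer: 1@99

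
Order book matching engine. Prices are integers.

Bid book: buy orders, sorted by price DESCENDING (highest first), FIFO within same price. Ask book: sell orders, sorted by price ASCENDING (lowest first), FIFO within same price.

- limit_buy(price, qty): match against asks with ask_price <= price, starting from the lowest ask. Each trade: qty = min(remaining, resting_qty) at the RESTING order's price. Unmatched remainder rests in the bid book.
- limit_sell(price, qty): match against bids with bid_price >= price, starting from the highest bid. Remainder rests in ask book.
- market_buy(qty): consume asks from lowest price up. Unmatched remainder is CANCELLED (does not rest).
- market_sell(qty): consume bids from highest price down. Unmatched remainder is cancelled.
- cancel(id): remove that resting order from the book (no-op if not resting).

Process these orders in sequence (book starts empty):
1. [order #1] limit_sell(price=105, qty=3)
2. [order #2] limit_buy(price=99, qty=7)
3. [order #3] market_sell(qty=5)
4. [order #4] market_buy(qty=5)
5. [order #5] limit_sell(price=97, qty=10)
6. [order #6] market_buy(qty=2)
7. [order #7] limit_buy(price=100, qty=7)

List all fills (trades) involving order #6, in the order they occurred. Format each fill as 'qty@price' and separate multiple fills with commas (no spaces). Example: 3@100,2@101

After op 1 [order #1] limit_sell(price=105, qty=3): fills=none; bids=[-] asks=[#1:3@105]
After op 2 [order #2] limit_buy(price=99, qty=7): fills=none; bids=[#2:7@99] asks=[#1:3@105]
After op 3 [order #3] market_sell(qty=5): fills=#2x#3:5@99; bids=[#2:2@99] asks=[#1:3@105]
After op 4 [order #4] market_buy(qty=5): fills=#4x#1:3@105; bids=[#2:2@99] asks=[-]
After op 5 [order #5] limit_sell(price=97, qty=10): fills=#2x#5:2@99; bids=[-] asks=[#5:8@97]
After op 6 [order #6] market_buy(qty=2): fills=#6x#5:2@97; bids=[-] asks=[#5:6@97]
After op 7 [order #7] limit_buy(price=100, qty=7): fills=#7x#5:6@97; bids=[#7:1@100] asks=[-]

Answer: 2@97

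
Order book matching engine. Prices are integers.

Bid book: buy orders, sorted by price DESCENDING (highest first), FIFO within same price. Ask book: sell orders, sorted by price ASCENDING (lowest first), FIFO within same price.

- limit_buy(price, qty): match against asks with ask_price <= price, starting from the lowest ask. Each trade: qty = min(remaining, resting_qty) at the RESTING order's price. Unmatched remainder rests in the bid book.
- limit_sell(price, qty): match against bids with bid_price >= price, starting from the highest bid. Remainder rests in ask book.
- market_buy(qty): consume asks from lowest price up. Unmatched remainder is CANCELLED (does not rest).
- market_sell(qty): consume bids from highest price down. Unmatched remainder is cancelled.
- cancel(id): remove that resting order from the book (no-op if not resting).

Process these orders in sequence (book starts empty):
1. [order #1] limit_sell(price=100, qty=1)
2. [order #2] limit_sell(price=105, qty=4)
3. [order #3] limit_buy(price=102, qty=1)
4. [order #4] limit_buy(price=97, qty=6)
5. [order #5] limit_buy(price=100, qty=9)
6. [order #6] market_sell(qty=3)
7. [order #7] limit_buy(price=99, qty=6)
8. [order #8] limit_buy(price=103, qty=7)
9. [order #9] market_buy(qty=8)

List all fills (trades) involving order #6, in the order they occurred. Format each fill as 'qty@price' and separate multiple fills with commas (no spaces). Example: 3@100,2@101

After op 1 [order #1] limit_sell(price=100, qty=1): fills=none; bids=[-] asks=[#1:1@100]
After op 2 [order #2] limit_sell(price=105, qty=4): fills=none; bids=[-] asks=[#1:1@100 #2:4@105]
After op 3 [order #3] limit_buy(price=102, qty=1): fills=#3x#1:1@100; bids=[-] asks=[#2:4@105]
After op 4 [order #4] limit_buy(price=97, qty=6): fills=none; bids=[#4:6@97] asks=[#2:4@105]
After op 5 [order #5] limit_buy(price=100, qty=9): fills=none; bids=[#5:9@100 #4:6@97] asks=[#2:4@105]
After op 6 [order #6] market_sell(qty=3): fills=#5x#6:3@100; bids=[#5:6@100 #4:6@97] asks=[#2:4@105]
After op 7 [order #7] limit_buy(price=99, qty=6): fills=none; bids=[#5:6@100 #7:6@99 #4:6@97] asks=[#2:4@105]
After op 8 [order #8] limit_buy(price=103, qty=7): fills=none; bids=[#8:7@103 #5:6@100 #7:6@99 #4:6@97] asks=[#2:4@105]
After op 9 [order #9] market_buy(qty=8): fills=#9x#2:4@105; bids=[#8:7@103 #5:6@100 #7:6@99 #4:6@97] asks=[-]

Answer: 3@100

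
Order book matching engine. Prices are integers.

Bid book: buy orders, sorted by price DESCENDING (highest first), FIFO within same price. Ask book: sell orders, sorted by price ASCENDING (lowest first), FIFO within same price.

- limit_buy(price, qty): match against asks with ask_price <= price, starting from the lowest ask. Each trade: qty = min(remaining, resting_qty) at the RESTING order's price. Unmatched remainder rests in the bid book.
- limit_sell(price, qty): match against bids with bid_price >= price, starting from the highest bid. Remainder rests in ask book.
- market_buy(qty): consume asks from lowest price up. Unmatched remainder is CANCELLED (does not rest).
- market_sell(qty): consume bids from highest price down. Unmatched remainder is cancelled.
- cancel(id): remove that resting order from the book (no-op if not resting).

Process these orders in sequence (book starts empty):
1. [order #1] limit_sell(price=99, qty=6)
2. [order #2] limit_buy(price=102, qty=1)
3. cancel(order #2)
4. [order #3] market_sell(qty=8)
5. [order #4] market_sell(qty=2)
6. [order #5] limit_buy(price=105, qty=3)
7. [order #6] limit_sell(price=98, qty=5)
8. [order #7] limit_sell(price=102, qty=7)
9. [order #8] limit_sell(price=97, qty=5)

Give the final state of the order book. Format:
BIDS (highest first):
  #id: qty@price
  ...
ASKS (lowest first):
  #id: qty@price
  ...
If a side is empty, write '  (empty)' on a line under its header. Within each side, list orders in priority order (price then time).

After op 1 [order #1] limit_sell(price=99, qty=6): fills=none; bids=[-] asks=[#1:6@99]
After op 2 [order #2] limit_buy(price=102, qty=1): fills=#2x#1:1@99; bids=[-] asks=[#1:5@99]
After op 3 cancel(order #2): fills=none; bids=[-] asks=[#1:5@99]
After op 4 [order #3] market_sell(qty=8): fills=none; bids=[-] asks=[#1:5@99]
After op 5 [order #4] market_sell(qty=2): fills=none; bids=[-] asks=[#1:5@99]
After op 6 [order #5] limit_buy(price=105, qty=3): fills=#5x#1:3@99; bids=[-] asks=[#1:2@99]
After op 7 [order #6] limit_sell(price=98, qty=5): fills=none; bids=[-] asks=[#6:5@98 #1:2@99]
After op 8 [order #7] limit_sell(price=102, qty=7): fills=none; bids=[-] asks=[#6:5@98 #1:2@99 #7:7@102]
After op 9 [order #8] limit_sell(price=97, qty=5): fills=none; bids=[-] asks=[#8:5@97 #6:5@98 #1:2@99 #7:7@102]

Answer: BIDS (highest first):
  (empty)
ASKS (lowest first):
  #8: 5@97
  #6: 5@98
  #1: 2@99
  #7: 7@102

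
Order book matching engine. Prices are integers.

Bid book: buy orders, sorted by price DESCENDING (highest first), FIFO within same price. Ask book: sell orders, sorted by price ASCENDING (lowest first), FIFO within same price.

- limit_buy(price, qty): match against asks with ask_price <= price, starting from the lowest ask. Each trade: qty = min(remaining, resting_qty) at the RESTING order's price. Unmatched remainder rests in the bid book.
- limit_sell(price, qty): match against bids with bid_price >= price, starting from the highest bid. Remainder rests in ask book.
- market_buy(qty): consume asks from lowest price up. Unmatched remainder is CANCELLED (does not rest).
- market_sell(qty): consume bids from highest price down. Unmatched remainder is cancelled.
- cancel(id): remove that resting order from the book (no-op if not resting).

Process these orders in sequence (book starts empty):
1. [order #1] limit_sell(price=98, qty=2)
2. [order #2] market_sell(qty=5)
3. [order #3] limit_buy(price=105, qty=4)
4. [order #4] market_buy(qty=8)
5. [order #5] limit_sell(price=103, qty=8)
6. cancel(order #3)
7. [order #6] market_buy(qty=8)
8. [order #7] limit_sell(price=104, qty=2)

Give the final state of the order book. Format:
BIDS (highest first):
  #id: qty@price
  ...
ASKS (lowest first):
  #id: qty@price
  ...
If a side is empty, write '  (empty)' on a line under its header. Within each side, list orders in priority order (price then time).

Answer: BIDS (highest first):
  (empty)
ASKS (lowest first):
  #7: 2@104

Derivation:
After op 1 [order #1] limit_sell(price=98, qty=2): fills=none; bids=[-] asks=[#1:2@98]
After op 2 [order #2] market_sell(qty=5): fills=none; bids=[-] asks=[#1:2@98]
After op 3 [order #3] limit_buy(price=105, qty=4): fills=#3x#1:2@98; bids=[#3:2@105] asks=[-]
After op 4 [order #4] market_buy(qty=8): fills=none; bids=[#3:2@105] asks=[-]
After op 5 [order #5] limit_sell(price=103, qty=8): fills=#3x#5:2@105; bids=[-] asks=[#5:6@103]
After op 6 cancel(order #3): fills=none; bids=[-] asks=[#5:6@103]
After op 7 [order #6] market_buy(qty=8): fills=#6x#5:6@103; bids=[-] asks=[-]
After op 8 [order #7] limit_sell(price=104, qty=2): fills=none; bids=[-] asks=[#7:2@104]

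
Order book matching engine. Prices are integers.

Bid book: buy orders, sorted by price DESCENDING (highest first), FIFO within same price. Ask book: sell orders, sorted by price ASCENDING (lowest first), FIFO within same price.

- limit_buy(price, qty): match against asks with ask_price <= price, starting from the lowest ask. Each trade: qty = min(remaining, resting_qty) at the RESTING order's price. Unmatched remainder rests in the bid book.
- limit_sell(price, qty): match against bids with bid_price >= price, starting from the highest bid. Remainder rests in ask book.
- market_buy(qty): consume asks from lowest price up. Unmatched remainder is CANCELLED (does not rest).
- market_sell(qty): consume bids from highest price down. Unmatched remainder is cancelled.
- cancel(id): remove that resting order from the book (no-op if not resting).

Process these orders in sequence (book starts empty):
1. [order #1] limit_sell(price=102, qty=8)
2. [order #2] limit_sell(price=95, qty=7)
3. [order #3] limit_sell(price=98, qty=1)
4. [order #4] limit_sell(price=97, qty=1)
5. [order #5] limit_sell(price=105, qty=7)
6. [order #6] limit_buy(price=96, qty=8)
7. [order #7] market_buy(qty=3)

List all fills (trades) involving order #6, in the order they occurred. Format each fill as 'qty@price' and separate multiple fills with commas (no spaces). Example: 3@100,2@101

After op 1 [order #1] limit_sell(price=102, qty=8): fills=none; bids=[-] asks=[#1:8@102]
After op 2 [order #2] limit_sell(price=95, qty=7): fills=none; bids=[-] asks=[#2:7@95 #1:8@102]
After op 3 [order #3] limit_sell(price=98, qty=1): fills=none; bids=[-] asks=[#2:7@95 #3:1@98 #1:8@102]
After op 4 [order #4] limit_sell(price=97, qty=1): fills=none; bids=[-] asks=[#2:7@95 #4:1@97 #3:1@98 #1:8@102]
After op 5 [order #5] limit_sell(price=105, qty=7): fills=none; bids=[-] asks=[#2:7@95 #4:1@97 #3:1@98 #1:8@102 #5:7@105]
After op 6 [order #6] limit_buy(price=96, qty=8): fills=#6x#2:7@95; bids=[#6:1@96] asks=[#4:1@97 #3:1@98 #1:8@102 #5:7@105]
After op 7 [order #7] market_buy(qty=3): fills=#7x#4:1@97 #7x#3:1@98 #7x#1:1@102; bids=[#6:1@96] asks=[#1:7@102 #5:7@105]

Answer: 7@95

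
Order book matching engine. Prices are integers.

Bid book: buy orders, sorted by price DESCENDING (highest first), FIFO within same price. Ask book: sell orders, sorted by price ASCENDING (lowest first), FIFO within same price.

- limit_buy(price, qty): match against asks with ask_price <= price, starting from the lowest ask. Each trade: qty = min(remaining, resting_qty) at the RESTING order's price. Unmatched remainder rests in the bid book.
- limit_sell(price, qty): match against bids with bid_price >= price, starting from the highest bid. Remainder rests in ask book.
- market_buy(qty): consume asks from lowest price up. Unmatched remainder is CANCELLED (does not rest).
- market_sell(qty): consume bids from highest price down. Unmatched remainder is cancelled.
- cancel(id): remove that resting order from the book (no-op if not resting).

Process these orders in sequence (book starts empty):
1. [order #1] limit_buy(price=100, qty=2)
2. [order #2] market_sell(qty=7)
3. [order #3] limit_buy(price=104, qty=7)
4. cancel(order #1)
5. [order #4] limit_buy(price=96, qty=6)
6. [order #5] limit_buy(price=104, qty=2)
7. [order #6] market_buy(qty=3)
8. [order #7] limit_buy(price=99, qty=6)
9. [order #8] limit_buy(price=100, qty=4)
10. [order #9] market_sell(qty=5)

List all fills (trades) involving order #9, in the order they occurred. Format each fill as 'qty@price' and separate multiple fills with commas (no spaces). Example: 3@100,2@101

Answer: 5@104

Derivation:
After op 1 [order #1] limit_buy(price=100, qty=2): fills=none; bids=[#1:2@100] asks=[-]
After op 2 [order #2] market_sell(qty=7): fills=#1x#2:2@100; bids=[-] asks=[-]
After op 3 [order #3] limit_buy(price=104, qty=7): fills=none; bids=[#3:7@104] asks=[-]
After op 4 cancel(order #1): fills=none; bids=[#3:7@104] asks=[-]
After op 5 [order #4] limit_buy(price=96, qty=6): fills=none; bids=[#3:7@104 #4:6@96] asks=[-]
After op 6 [order #5] limit_buy(price=104, qty=2): fills=none; bids=[#3:7@104 #5:2@104 #4:6@96] asks=[-]
After op 7 [order #6] market_buy(qty=3): fills=none; bids=[#3:7@104 #5:2@104 #4:6@96] asks=[-]
After op 8 [order #7] limit_buy(price=99, qty=6): fills=none; bids=[#3:7@104 #5:2@104 #7:6@99 #4:6@96] asks=[-]
After op 9 [order #8] limit_buy(price=100, qty=4): fills=none; bids=[#3:7@104 #5:2@104 #8:4@100 #7:6@99 #4:6@96] asks=[-]
After op 10 [order #9] market_sell(qty=5): fills=#3x#9:5@104; bids=[#3:2@104 #5:2@104 #8:4@100 #7:6@99 #4:6@96] asks=[-]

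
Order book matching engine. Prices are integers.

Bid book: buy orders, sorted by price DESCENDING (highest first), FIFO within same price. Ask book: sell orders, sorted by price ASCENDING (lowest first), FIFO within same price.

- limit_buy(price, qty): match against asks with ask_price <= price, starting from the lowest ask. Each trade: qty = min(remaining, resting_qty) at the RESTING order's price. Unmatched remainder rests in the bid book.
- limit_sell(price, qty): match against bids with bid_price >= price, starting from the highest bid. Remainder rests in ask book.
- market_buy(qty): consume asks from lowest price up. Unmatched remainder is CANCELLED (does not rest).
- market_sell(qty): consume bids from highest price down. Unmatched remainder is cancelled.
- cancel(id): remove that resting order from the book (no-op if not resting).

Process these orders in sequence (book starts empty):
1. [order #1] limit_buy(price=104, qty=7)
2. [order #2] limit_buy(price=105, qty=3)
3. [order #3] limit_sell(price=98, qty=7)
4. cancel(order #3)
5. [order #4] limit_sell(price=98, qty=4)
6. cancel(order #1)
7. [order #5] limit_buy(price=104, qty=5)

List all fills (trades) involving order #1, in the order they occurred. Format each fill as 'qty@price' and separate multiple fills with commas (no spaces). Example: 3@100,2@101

After op 1 [order #1] limit_buy(price=104, qty=7): fills=none; bids=[#1:7@104] asks=[-]
After op 2 [order #2] limit_buy(price=105, qty=3): fills=none; bids=[#2:3@105 #1:7@104] asks=[-]
After op 3 [order #3] limit_sell(price=98, qty=7): fills=#2x#3:3@105 #1x#3:4@104; bids=[#1:3@104] asks=[-]
After op 4 cancel(order #3): fills=none; bids=[#1:3@104] asks=[-]
After op 5 [order #4] limit_sell(price=98, qty=4): fills=#1x#4:3@104; bids=[-] asks=[#4:1@98]
After op 6 cancel(order #1): fills=none; bids=[-] asks=[#4:1@98]
After op 7 [order #5] limit_buy(price=104, qty=5): fills=#5x#4:1@98; bids=[#5:4@104] asks=[-]

Answer: 4@104,3@104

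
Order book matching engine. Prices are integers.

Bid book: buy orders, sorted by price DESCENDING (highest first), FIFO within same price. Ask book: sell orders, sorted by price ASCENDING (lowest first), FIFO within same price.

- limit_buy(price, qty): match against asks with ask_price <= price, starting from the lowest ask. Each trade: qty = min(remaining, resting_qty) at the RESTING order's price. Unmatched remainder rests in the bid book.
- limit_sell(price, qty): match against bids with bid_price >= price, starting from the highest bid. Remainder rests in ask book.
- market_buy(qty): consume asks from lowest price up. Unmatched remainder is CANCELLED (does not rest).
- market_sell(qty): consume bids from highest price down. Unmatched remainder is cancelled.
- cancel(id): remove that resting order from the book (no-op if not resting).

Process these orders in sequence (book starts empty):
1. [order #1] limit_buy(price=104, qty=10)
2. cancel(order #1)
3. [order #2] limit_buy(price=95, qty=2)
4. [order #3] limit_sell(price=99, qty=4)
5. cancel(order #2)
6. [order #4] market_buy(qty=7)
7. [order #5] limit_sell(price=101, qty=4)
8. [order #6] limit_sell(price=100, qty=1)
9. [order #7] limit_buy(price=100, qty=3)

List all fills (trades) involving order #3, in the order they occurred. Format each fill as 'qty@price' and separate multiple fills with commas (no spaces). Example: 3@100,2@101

Answer: 4@99

Derivation:
After op 1 [order #1] limit_buy(price=104, qty=10): fills=none; bids=[#1:10@104] asks=[-]
After op 2 cancel(order #1): fills=none; bids=[-] asks=[-]
After op 3 [order #2] limit_buy(price=95, qty=2): fills=none; bids=[#2:2@95] asks=[-]
After op 4 [order #3] limit_sell(price=99, qty=4): fills=none; bids=[#2:2@95] asks=[#3:4@99]
After op 5 cancel(order #2): fills=none; bids=[-] asks=[#3:4@99]
After op 6 [order #4] market_buy(qty=7): fills=#4x#3:4@99; bids=[-] asks=[-]
After op 7 [order #5] limit_sell(price=101, qty=4): fills=none; bids=[-] asks=[#5:4@101]
After op 8 [order #6] limit_sell(price=100, qty=1): fills=none; bids=[-] asks=[#6:1@100 #5:4@101]
After op 9 [order #7] limit_buy(price=100, qty=3): fills=#7x#6:1@100; bids=[#7:2@100] asks=[#5:4@101]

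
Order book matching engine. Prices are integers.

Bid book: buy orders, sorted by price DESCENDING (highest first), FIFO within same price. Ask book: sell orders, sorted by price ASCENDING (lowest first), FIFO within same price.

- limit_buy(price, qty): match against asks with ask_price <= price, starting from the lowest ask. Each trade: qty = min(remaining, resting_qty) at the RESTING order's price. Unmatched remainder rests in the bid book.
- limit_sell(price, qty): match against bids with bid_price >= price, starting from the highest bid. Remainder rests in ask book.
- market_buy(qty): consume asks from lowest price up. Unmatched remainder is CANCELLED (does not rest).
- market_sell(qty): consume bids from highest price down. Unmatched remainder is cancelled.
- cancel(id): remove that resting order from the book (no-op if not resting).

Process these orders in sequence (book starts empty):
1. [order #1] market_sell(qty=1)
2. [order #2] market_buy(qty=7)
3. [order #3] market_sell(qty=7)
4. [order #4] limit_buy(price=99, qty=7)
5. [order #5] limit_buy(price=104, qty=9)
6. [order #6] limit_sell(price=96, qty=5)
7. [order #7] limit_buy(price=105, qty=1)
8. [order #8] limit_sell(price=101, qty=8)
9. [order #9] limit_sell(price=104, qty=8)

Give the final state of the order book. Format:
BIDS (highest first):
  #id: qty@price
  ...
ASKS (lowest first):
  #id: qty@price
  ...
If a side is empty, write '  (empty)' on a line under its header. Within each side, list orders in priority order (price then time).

Answer: BIDS (highest first):
  #4: 7@99
ASKS (lowest first):
  #8: 3@101
  #9: 8@104

Derivation:
After op 1 [order #1] market_sell(qty=1): fills=none; bids=[-] asks=[-]
After op 2 [order #2] market_buy(qty=7): fills=none; bids=[-] asks=[-]
After op 3 [order #3] market_sell(qty=7): fills=none; bids=[-] asks=[-]
After op 4 [order #4] limit_buy(price=99, qty=7): fills=none; bids=[#4:7@99] asks=[-]
After op 5 [order #5] limit_buy(price=104, qty=9): fills=none; bids=[#5:9@104 #4:7@99] asks=[-]
After op 6 [order #6] limit_sell(price=96, qty=5): fills=#5x#6:5@104; bids=[#5:4@104 #4:7@99] asks=[-]
After op 7 [order #7] limit_buy(price=105, qty=1): fills=none; bids=[#7:1@105 #5:4@104 #4:7@99] asks=[-]
After op 8 [order #8] limit_sell(price=101, qty=8): fills=#7x#8:1@105 #5x#8:4@104; bids=[#4:7@99] asks=[#8:3@101]
After op 9 [order #9] limit_sell(price=104, qty=8): fills=none; bids=[#4:7@99] asks=[#8:3@101 #9:8@104]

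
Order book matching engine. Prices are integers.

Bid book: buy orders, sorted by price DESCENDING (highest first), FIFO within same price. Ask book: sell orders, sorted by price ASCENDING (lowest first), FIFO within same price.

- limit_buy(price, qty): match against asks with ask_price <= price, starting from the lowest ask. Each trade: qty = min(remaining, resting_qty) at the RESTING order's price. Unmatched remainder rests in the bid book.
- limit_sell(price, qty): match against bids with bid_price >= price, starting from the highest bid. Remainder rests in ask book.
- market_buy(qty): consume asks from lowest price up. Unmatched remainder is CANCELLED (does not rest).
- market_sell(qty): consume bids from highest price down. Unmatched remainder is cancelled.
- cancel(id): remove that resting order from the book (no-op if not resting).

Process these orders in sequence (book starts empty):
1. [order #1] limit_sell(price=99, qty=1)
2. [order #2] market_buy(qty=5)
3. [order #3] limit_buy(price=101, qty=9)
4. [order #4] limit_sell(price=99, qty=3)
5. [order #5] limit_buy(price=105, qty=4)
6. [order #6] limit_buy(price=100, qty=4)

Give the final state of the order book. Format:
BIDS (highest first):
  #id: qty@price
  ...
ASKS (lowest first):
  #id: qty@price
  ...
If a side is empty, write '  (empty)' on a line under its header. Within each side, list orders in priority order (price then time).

Answer: BIDS (highest first):
  #5: 4@105
  #3: 6@101
  #6: 4@100
ASKS (lowest first):
  (empty)

Derivation:
After op 1 [order #1] limit_sell(price=99, qty=1): fills=none; bids=[-] asks=[#1:1@99]
After op 2 [order #2] market_buy(qty=5): fills=#2x#1:1@99; bids=[-] asks=[-]
After op 3 [order #3] limit_buy(price=101, qty=9): fills=none; bids=[#3:9@101] asks=[-]
After op 4 [order #4] limit_sell(price=99, qty=3): fills=#3x#4:3@101; bids=[#3:6@101] asks=[-]
After op 5 [order #5] limit_buy(price=105, qty=4): fills=none; bids=[#5:4@105 #3:6@101] asks=[-]
After op 6 [order #6] limit_buy(price=100, qty=4): fills=none; bids=[#5:4@105 #3:6@101 #6:4@100] asks=[-]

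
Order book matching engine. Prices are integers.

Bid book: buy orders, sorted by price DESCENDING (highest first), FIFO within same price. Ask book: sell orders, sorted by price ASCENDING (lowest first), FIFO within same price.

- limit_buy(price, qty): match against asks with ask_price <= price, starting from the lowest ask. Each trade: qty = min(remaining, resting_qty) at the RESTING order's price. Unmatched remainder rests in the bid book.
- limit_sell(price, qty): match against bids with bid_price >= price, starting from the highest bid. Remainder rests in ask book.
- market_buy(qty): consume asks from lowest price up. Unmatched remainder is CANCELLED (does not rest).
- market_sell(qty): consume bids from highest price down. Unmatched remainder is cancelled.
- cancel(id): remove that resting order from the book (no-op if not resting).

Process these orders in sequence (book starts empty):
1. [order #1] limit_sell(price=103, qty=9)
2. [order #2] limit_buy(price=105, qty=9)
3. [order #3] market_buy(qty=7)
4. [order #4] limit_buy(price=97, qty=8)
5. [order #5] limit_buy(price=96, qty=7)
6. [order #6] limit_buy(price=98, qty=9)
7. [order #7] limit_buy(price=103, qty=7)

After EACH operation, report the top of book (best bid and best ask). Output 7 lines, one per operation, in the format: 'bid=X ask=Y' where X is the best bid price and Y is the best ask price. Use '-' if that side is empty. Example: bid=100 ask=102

Answer: bid=- ask=103
bid=- ask=-
bid=- ask=-
bid=97 ask=-
bid=97 ask=-
bid=98 ask=-
bid=103 ask=-

Derivation:
After op 1 [order #1] limit_sell(price=103, qty=9): fills=none; bids=[-] asks=[#1:9@103]
After op 2 [order #2] limit_buy(price=105, qty=9): fills=#2x#1:9@103; bids=[-] asks=[-]
After op 3 [order #3] market_buy(qty=7): fills=none; bids=[-] asks=[-]
After op 4 [order #4] limit_buy(price=97, qty=8): fills=none; bids=[#4:8@97] asks=[-]
After op 5 [order #5] limit_buy(price=96, qty=7): fills=none; bids=[#4:8@97 #5:7@96] asks=[-]
After op 6 [order #6] limit_buy(price=98, qty=9): fills=none; bids=[#6:9@98 #4:8@97 #5:7@96] asks=[-]
After op 7 [order #7] limit_buy(price=103, qty=7): fills=none; bids=[#7:7@103 #6:9@98 #4:8@97 #5:7@96] asks=[-]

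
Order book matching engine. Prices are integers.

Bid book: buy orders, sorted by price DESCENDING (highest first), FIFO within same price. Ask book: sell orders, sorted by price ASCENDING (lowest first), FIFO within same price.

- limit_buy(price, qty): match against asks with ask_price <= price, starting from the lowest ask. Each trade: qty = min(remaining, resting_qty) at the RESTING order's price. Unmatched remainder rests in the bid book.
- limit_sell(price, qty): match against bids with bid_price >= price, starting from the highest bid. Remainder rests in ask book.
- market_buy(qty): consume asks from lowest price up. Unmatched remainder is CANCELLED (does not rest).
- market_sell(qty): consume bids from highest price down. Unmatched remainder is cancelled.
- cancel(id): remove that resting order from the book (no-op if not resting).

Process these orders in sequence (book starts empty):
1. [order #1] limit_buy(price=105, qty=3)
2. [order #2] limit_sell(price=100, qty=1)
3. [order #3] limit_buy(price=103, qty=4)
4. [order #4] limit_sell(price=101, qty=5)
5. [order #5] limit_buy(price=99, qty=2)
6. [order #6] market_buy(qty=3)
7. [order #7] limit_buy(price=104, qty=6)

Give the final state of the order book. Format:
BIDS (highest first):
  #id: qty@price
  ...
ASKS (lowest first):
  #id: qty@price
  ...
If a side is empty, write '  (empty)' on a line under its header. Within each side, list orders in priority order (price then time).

Answer: BIDS (highest first):
  #7: 6@104
  #3: 1@103
  #5: 2@99
ASKS (lowest first):
  (empty)

Derivation:
After op 1 [order #1] limit_buy(price=105, qty=3): fills=none; bids=[#1:3@105] asks=[-]
After op 2 [order #2] limit_sell(price=100, qty=1): fills=#1x#2:1@105; bids=[#1:2@105] asks=[-]
After op 3 [order #3] limit_buy(price=103, qty=4): fills=none; bids=[#1:2@105 #3:4@103] asks=[-]
After op 4 [order #4] limit_sell(price=101, qty=5): fills=#1x#4:2@105 #3x#4:3@103; bids=[#3:1@103] asks=[-]
After op 5 [order #5] limit_buy(price=99, qty=2): fills=none; bids=[#3:1@103 #5:2@99] asks=[-]
After op 6 [order #6] market_buy(qty=3): fills=none; bids=[#3:1@103 #5:2@99] asks=[-]
After op 7 [order #7] limit_buy(price=104, qty=6): fills=none; bids=[#7:6@104 #3:1@103 #5:2@99] asks=[-]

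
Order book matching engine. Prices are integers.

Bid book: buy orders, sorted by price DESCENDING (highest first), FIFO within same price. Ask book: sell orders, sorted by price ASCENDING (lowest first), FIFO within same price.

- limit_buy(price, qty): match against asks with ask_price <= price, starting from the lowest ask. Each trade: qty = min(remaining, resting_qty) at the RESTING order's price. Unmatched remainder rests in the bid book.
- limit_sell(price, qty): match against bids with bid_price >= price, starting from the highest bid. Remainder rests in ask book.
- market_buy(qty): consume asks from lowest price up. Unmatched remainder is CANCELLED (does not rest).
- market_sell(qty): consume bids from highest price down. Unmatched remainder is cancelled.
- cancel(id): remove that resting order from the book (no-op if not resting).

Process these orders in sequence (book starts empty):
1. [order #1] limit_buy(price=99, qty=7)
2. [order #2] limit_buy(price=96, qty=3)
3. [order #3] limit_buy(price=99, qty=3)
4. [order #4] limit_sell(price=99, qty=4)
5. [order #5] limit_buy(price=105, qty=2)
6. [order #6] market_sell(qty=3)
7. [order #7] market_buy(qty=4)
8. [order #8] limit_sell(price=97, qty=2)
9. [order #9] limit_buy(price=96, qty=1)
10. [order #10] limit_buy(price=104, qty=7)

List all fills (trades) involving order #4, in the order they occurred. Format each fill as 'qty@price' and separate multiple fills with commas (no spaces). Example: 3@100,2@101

Answer: 4@99

Derivation:
After op 1 [order #1] limit_buy(price=99, qty=7): fills=none; bids=[#1:7@99] asks=[-]
After op 2 [order #2] limit_buy(price=96, qty=3): fills=none; bids=[#1:7@99 #2:3@96] asks=[-]
After op 3 [order #3] limit_buy(price=99, qty=3): fills=none; bids=[#1:7@99 #3:3@99 #2:3@96] asks=[-]
After op 4 [order #4] limit_sell(price=99, qty=4): fills=#1x#4:4@99; bids=[#1:3@99 #3:3@99 #2:3@96] asks=[-]
After op 5 [order #5] limit_buy(price=105, qty=2): fills=none; bids=[#5:2@105 #1:3@99 #3:3@99 #2:3@96] asks=[-]
After op 6 [order #6] market_sell(qty=3): fills=#5x#6:2@105 #1x#6:1@99; bids=[#1:2@99 #3:3@99 #2:3@96] asks=[-]
After op 7 [order #7] market_buy(qty=4): fills=none; bids=[#1:2@99 #3:3@99 #2:3@96] asks=[-]
After op 8 [order #8] limit_sell(price=97, qty=2): fills=#1x#8:2@99; bids=[#3:3@99 #2:3@96] asks=[-]
After op 9 [order #9] limit_buy(price=96, qty=1): fills=none; bids=[#3:3@99 #2:3@96 #9:1@96] asks=[-]
After op 10 [order #10] limit_buy(price=104, qty=7): fills=none; bids=[#10:7@104 #3:3@99 #2:3@96 #9:1@96] asks=[-]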